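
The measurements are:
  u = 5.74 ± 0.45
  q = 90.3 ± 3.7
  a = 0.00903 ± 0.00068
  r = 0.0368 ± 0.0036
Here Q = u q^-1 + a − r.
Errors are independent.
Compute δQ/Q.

0.187

Let p = u·q^-1 = 0.0636. δp/p = √((1·δu/u)² + (-1·δq/q)²) = √(0.00615 + 0.00168) = 0.0885, so δp = 0.00562.
Q = p + a − r: δQ = √(δp² + δa² + δr²) = √(3.16e-05 + 4.62e-07 + 1.3e-05) = 0.00671
Q = 0.0358, so δQ/Q = 0.00671/0.0358 = 0.187.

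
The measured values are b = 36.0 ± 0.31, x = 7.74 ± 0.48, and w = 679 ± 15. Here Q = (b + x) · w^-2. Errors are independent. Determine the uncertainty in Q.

Let u = b + x = 43.7. δu = √(δb² + δx²) = √(0.0961 + 0.230) = 0.571, so δu/u = 0.0131.
Q is then a monomial in u, w:
δQ/Q = √((δu/u)² + (-2·δw/w)²) = √(0.000171 + 0.00195) = 0.0461
Q = 9.49e-05, so δQ = 0.0461 × 9.49e-05 = 4.37e-06.

4.37e-06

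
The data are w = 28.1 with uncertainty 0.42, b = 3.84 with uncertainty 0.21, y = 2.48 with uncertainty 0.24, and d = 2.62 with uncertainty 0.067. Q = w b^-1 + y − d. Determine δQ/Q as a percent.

Let p = w·b^-1 = 7.32. δp/p = √((1·δw/w)² + (-1·δb/b)²) = √(0.000223 + 0.00299) = 0.0567, so δp = 0.415.
Q = p + y − d: δQ = √(δp² + δy² + δd²) = √(0.172 + 0.0576 + 0.00449) = 0.484
Q = 7.18, so δQ/Q = 0.484/7.18 = 0.0674.

6.74%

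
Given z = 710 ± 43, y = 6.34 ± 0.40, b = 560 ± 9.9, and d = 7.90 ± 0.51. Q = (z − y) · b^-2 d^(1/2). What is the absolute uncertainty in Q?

0.000490

Let u = z − y = 704. δu = √(δz² + δy²) = √(1850 + 0.160) = 43.0, so δu/u = 0.0611.
Q is then a monomial in u, b, d:
δQ/Q = √((δu/u)² + (-2·δb/b)² + (½·δd/d)²) = √(0.00373 + 0.00125 + 0.00104) = 0.0776
Q = 0.00631, so δQ = 0.0776 × 0.00631 = 0.000490.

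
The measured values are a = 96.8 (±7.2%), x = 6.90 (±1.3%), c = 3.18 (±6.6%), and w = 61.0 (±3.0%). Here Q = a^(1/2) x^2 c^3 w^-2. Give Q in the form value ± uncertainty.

4.05 ± 0.857

Products/powers → add relative errors in quadrature, weighted by exponent:
  (½·δa/a)² = (0.5×0.0720)² = 0.00130;  (2·δx/x)² = (2×0.0130)² = 0.000676;  (3·δc/c)² = (3×0.0660)² = 0.0392;  (-2·δw/w)² = (-2×0.0300)² = 0.00360
δQ/Q = √(0.0448) = 0.212
Q = 4.05, so δQ = 0.212 × 4.05 = 0.857.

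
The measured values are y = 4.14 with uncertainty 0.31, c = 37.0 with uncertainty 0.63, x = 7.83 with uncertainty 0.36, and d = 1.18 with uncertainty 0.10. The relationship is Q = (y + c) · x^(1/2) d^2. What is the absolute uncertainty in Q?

27.6

Let u = y + c = 41.1. δu = √(δy² + δc²) = √(0.0961 + 0.397) = 0.702, so δu/u = 0.0171.
Q is then a monomial in u, x, d:
δQ/Q = √((δu/u)² + (½·δx/x)² + (2·δd/d)²) = √(0.000291 + 0.000528 + 0.0287) = 0.172
Q = 160, so δQ = 0.172 × 160 = 27.6.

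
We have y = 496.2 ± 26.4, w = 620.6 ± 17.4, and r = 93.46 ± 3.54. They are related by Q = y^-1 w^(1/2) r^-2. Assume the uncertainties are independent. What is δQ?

5.38e-07

Relative error in a monomial: (δQ/Q)² = Σ (nᵢ · δxᵢ/xᵢ)².
  (-1·δy/y)² = (-1×0.0532)² = 0.00283;  (½·δw/w)² = (0.5×0.0280)² = 0.000197;  (-2·δr/r)² = (-2×0.0379)² = 0.00574
δQ/Q = √(0.00877) = 0.0936
Q = 5.748e-06, so δQ = 0.0936 × 5.748e-06 = 5.38e-07.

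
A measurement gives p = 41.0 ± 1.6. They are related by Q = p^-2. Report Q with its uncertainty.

(5.95 ± 0.464) × 10^-4

Products/powers → add relative errors in quadrature, weighted by exponent:
  (-2·δp/p)² = (-2×0.0390)² = 0.00609
δQ/Q = √(0.00609) = 0.0780
Q = 0.000595, so δQ = 0.0780 × 0.000595 = 4.64e-05.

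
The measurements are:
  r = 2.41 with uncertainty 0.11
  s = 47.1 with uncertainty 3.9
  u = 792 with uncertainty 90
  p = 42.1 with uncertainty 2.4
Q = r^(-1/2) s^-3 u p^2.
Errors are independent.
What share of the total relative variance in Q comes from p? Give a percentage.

14.7%

(δQ/Q)² = (−½·δr/r)² + (-3·δs/s)² + (1·δu/u)² + (2·δp/p)²
  r term: (-0.5×0.0456)² = 0.000521
  s term: (-3×0.0828)² = 0.0617
  u term: (1×0.114)² = 0.0129
  p term: (2×0.0570)² = 0.0130
Total = 0.0881. Share from p = 0.0130/0.0881 = 0.147.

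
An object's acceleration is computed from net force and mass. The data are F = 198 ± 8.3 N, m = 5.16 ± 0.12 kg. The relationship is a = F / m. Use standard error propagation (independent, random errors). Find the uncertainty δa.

1.84 m/s^2

Since a is a product/quotient, work with relative uncertainties:
  (1·δF/F)² = (1×0.0419)² = 0.00176;  (-1·δm/m)² = (-1×0.0233)² = 0.000541
δa/a = √(0.00230) = 0.0479
a = 38.4 m/s^2, so δa = 0.0479 × 38.4 = 1.84 m/s^2.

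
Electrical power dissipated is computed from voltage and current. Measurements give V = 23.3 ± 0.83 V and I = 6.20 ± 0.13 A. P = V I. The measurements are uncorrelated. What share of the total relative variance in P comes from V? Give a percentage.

(δP/P)² = (1·δV/V)² + (1·δI/I)²
  V term: (1×0.0356)² = 0.00127
  I term: (1×0.0210)² = 0.000440
Total = 0.00171. Share from V = 0.00127/0.00171 = 0.743.

74.3%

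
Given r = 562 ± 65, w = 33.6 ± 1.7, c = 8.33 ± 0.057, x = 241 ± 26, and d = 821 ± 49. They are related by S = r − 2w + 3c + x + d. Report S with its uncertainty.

For a sum/difference, combine absolute errors in quadrature:
  (δr)² = 4220;  (2·δw)² = 11.6;  (3·δc)² = 0.0292;  (δx)² = 676;  (δd)² = 2400
δS = √(7310) = 85.5
S = 1580.

1580 ± 85.5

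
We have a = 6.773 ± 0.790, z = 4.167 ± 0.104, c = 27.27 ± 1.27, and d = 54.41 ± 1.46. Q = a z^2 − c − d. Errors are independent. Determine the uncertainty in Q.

15.0

Let p = a·z^2 = 117.6. δp/p = √((1·δa/a)² + (2·δz/z)²) = √(0.0136 + 0.00249) = 0.127, so δp = 14.9.
Q = p − c − d: δQ = √(δp² + δc² + δd²) = √(223 + 1.61 + 2.13) = 15.0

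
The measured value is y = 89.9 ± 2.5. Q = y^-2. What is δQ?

6.88e-06

Q ∝ y^-2, so δQ/Q = |-2| · δy/y = 2 × 0.0278 = 0.0556.
Q = 0.000124, so δQ = 0.0556 × 0.000124 = 6.88e-06.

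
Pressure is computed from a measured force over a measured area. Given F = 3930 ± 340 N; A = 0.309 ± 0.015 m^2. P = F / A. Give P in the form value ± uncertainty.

Products/powers → add relative errors in quadrature, weighted by exponent:
  (1·δF/F)² = (1×0.0865)² = 0.00748;  (-1·δA/A)² = (-1×0.0485)² = 0.00236
δP/P = √(0.00984) = 0.0992
P = 12700 Pa, so δP = 0.0992 × 12700 = 1260 Pa.

12700 ± 1260 Pa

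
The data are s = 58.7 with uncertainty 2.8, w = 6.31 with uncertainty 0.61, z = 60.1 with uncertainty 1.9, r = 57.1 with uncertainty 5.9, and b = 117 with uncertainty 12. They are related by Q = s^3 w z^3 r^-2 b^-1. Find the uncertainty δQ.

2.2e+05

Products/powers → add relative errors in quadrature, weighted by exponent:
  (3·δs/s)² = (3×0.0477)² = 0.0205;  (1·δw/w)² = (1×0.0967)² = 0.00935;  (3·δz/z)² = (3×0.0316)² = 0.00899;  (-2·δr/r)² = (-2×0.103)² = 0.0427;  (-1·δb/b)² = (-1×0.103)² = 0.0105
δQ/Q = √(0.0920) = 0.303
Q = 7.26e+05, so δQ = 0.303 × 7.26e+05 = 2.2e+05.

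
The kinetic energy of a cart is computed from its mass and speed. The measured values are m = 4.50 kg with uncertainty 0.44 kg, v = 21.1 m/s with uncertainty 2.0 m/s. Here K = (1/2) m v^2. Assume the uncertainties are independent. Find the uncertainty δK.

214 J

Products/powers → add relative errors in quadrature, weighted by exponent:
  (1·δm/m)² = (1×0.0978)² = 0.00956;  (2·δv/v)² = (2×0.0948)² = 0.0359
δK/K = √(0.0455) = 0.213
K = 1000 J, so δK = 0.213 × 1000 = 214 J.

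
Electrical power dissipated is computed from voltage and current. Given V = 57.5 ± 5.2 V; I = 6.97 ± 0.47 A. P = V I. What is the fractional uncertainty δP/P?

0.113

Each factor contributes (exponent × relative error)² to (δP/P)²:
  (1·δV/V)² = (1×0.0904)² = 0.00818;  (1·δI/I)² = (1×0.0674)² = 0.00455
δP/P = √(0.0127) = 0.113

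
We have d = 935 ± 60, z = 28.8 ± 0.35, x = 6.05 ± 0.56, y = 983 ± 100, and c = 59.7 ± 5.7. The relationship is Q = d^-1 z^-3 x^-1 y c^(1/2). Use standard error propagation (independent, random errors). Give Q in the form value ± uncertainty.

(5.62 ± 0.917) × 10^-5

Products/powers → add relative errors in quadrature, weighted by exponent:
  (-1·δd/d)² = (-1×0.0642)² = 0.00412;  (-3·δz/z)² = (-3×0.0122)² = 0.00133;  (-1·δx/x)² = (-1×0.0926)² = 0.00857;  (1·δy/y)² = (1×0.102)² = 0.0103;  (½·δc/c)² = (0.5×0.0955)² = 0.00228
δQ/Q = √(0.0266) = 0.163
Q = 5.62e-05, so δQ = 0.163 × 5.62e-05 = 9.17e-06.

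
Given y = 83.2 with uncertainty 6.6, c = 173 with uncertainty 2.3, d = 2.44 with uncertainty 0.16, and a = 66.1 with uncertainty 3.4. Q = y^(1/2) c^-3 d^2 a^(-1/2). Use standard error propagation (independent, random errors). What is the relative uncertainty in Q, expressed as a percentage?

14.5%

Each factor contributes (exponent × relative error)² to (δQ/Q)²:
  (½·δy/y)² = (0.5×0.0793)² = 0.00157;  (-3·δc/c)² = (-3×0.0133)² = 0.00159;  (2·δd/d)² = (2×0.0656)² = 0.0172;  (−½·δa/a)² = (-0.5×0.0514)² = 0.000661
δQ/Q = √(0.0210) = 0.145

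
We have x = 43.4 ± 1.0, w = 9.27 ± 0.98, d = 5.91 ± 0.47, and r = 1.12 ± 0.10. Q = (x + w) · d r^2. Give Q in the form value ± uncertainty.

Let u = x + w = 52.7. δu = √(δx² + δw²) = √(1.00 + 0.960) = 1.40, so δu/u = 0.0266.
Q is then a monomial in u, d, r:
δQ/Q = √((δu/u)² + (1·δd/d)² + (2·δr/r)²) = √(0.000707 + 0.00632 + 0.0319) = 0.197
Q = 390, so δQ = 0.197 × 390 = 77.0.

390 ± 77.0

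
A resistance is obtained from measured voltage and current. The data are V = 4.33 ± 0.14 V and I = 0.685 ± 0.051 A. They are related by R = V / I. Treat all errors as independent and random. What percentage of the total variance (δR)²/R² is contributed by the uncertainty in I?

84.1%

(δR/R)² = (1·δV/V)² + (-1·δI/I)²
  V term: (1×0.0323)² = 0.00105
  I term: (-1×0.0745)² = 0.00554
Total = 0.00659. Share from I = 0.00554/0.00659 = 0.841.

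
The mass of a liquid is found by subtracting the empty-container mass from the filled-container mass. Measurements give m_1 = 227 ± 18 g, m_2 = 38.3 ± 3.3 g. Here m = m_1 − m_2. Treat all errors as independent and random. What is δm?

Sums and differences: (δm)² = Σ (cᵢ δxᵢ)².
  (δm_1)² = 324;  (δm_2)² = 10.9
δm = √(335) = 18.3 g

18.3 g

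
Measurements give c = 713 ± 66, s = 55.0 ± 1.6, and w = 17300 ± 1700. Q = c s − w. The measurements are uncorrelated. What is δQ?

4170

Let p = c·s = 39200. δp/p = √((1·δc/c)² + (1·δs/s)²) = √(0.00857 + 0.000846) = 0.0970, so δp = 3810.
Q = p − w: δQ = √(δp² + δw²) = √(1.45e+07 + 2.89e+06) = 4170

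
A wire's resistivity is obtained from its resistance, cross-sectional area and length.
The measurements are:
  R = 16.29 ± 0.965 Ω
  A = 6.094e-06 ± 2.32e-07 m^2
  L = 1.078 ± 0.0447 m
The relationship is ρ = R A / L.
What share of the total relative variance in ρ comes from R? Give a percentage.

(δρ/ρ)² = (1·δR/R)² + (1·δA/A)² + (-1·δL/L)²
  R term: (1×0.0592)² = 0.00351
  A term: (1×0.0381)² = 0.00145
  L term: (-1×0.0415)² = 0.00172
Total = 0.00668. Share from R = 0.00351/0.00668 = 0.525.

52.5%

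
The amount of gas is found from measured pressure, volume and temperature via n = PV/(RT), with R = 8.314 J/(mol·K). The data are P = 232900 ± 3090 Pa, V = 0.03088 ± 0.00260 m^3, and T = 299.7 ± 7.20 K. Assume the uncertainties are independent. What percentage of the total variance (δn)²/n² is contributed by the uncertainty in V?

90.4%

(δn/n)² = (1·δP/P)² + (1·δV/V)² + (-1·δT/T)²
  P term: (1×0.0133)² = 0.000176
  V term: (1×0.0842)² = 0.00709
  T term: (-1×0.0240)² = 0.000577
Total = 0.00784. Share from V = 0.00709/0.00784 = 0.904.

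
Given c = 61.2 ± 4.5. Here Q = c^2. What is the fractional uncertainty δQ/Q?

0.147

Q ∝ c^2, so δQ/Q = |2| · δc/c = 2 × 0.0735 = 0.147.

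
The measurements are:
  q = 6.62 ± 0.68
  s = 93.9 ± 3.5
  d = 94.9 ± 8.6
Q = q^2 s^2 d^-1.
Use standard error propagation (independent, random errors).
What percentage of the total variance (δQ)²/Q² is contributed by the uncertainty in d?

(δQ/Q)² = (2·δq/q)² + (2·δs/s)² + (-1·δd/d)²
  q term: (2×0.103)² = 0.0422
  s term: (2×0.0373)² = 0.00556
  d term: (-1×0.0906)² = 0.00821
Total = 0.0560. Share from d = 0.00821/0.0560 = 0.147.

14.7%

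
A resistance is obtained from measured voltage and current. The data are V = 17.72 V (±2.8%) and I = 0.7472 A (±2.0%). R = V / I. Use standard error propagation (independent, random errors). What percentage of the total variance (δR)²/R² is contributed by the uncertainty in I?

(δR/R)² = (1·δV/V)² + (-1·δI/I)²
  V term: (1×0.0280)² = 0.000784
  I term: (-1×0.0200)² = 0.000400
Total = 0.00118. Share from I = 0.000400/0.00118 = 0.338.

33.8%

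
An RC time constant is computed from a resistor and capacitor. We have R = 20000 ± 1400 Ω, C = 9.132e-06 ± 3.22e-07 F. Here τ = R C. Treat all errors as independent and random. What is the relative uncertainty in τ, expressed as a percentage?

Since τ is a product/quotient, work with relative uncertainties:
  (1·δR/R)² = (1×0.0700)² = 0.00490;  (1·δC/C)² = (1×0.0353)² = 0.00124
δτ/τ = √(0.00614) = 0.0784

7.84%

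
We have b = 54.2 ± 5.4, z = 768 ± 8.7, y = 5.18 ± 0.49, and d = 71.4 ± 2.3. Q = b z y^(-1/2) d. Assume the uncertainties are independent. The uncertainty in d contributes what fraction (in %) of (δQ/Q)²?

7.78%

(δQ/Q)² = (1·δb/b)² + (1·δz/z)² + (−½·δy/y)² + (1·δd/d)²
  b term: (1×0.0996)² = 0.00993
  z term: (1×0.0113)² = 0.000128
  y term: (-0.5×0.0946)² = 0.00224
  d term: (1×0.0322)² = 0.00104
Total = 0.0133. Share from d = 0.00104/0.0133 = 0.0778.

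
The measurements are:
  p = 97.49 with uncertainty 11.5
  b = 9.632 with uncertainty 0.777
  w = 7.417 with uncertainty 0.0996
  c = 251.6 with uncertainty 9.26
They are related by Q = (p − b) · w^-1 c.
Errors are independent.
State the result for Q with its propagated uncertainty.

Let u = p − b = 87.86. δu = √(δp² + δb²) = √(132 + 0.604) = 11.5, so δu/u = 0.131.
Q is then a monomial in u, w, c:
δQ/Q = √((δu/u)² + (-1·δw/w)² + (1·δc/c)²) = √(0.0172 + 0.000180 + 0.00135) = 0.137
Q = 2980, so δQ = 0.137 × 2980 = 408.

2980 ± 408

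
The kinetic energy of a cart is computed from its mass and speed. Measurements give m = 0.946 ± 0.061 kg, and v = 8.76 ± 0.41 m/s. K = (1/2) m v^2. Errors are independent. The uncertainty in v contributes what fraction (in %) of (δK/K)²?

(δK/K)² = (1·δm/m)² + (2·δv/v)²
  m term: (1×0.0645)² = 0.00416
  v term: (2×0.0468)² = 0.00876
Total = 0.0129. Share from v = 0.00876/0.0129 = 0.678.

67.8%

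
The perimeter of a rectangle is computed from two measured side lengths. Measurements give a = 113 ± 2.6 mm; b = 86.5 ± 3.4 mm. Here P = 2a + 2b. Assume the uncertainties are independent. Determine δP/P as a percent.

2.15%

Sums and differences: (δP)² = Σ (cᵢ δxᵢ)².
  (2·δa)² = 27.0;  (2·δb)² = 46.2
δP = √(73.3) = 8.56 mm
P = 399 mm, so δP/P = 8.56/399 = 0.0215.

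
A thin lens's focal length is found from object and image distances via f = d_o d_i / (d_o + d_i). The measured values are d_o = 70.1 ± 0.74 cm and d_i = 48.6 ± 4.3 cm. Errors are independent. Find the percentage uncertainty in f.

∂f/∂d_o = (d_i/(d_o+d_i))² = 0.168;  ∂f/∂d_i = (d_o/(d_o+d_i))² = 0.349
δf = √((∂f/∂d_o · δd_o)² + (∂f/∂d_i · δd_i)²) = √(0.0154 + 2.25) = 1.50 cm
f = 28.7 cm, so δf/f = 1.50/28.7 = 0.0524.

5.24%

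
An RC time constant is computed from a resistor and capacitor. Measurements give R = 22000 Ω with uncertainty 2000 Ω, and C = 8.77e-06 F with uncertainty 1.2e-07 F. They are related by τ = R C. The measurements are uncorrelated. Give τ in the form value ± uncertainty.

For a monomial τ ∝ R, C, fractional errors add in quadrature:
  (1·δR/R)² = (1×0.0909)² = 0.00826;  (1·δC/C)² = (1×0.0137)² = 0.000187
δτ/τ = √(0.00845) = 0.0919
τ = 0.193 s, so δτ = 0.0919 × 0.193 = 0.0177 s.

0.193 ± 0.0177 s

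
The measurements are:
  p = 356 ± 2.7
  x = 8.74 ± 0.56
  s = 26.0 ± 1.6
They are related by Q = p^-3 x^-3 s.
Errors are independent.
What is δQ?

Products/powers → add relative errors in quadrature, weighted by exponent:
  (-3·δp/p)² = (-3×0.00758)² = 0.000518;  (-3·δx/x)² = (-3×0.0641)² = 0.0369;  (1·δs/s)² = (1×0.0615)² = 0.00379
δQ/Q = √(0.0413) = 0.203
Q = 8.63e-10, so δQ = 0.203 × 8.63e-10 = 1.75e-10.

1.75e-10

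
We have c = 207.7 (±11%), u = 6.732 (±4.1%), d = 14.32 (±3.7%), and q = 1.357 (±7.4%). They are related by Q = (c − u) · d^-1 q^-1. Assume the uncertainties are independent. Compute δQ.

1.45

Let w = c − u = 201.0. δw = √(δc² + δu²) = √(522 + 0.0762) = 22.8, so δw/w = 0.114.
Q is then a monomial in w, d, q:
δQ/Q = √((δw/w)² + (-1·δd/d)² + (-1·δq/q)²) = √(0.0129 + 0.00137 + 0.00548) = 0.141
Q = 10.34, so δQ = 0.141 × 10.34 = 1.45.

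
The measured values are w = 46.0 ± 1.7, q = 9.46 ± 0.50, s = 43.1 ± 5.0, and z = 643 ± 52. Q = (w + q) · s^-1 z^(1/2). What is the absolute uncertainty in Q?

Let u = w + q = 55.5. δu = √(δw² + δq²) = √(2.89 + 0.250) = 1.77, so δu/u = 0.0320.
Q is then a monomial in u, s, z:
δQ/Q = √((δu/u)² + (-1·δs/s)² + (½·δz/z)²) = √(0.00102 + 0.0135 + 0.00164) = 0.127
Q = 32.6, so δQ = 0.127 × 32.6 = 4.14.

4.14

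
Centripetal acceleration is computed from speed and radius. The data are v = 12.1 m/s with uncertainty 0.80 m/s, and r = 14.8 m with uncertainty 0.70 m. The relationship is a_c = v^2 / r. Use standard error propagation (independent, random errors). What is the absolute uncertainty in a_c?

1.39 m/s^2

Relative error in a monomial: (δa_c/a_c)² = Σ (nᵢ · δxᵢ/xᵢ)².
  (2·δv/v)² = (2×0.0661)² = 0.0175;  (-1·δr/r)² = (-1×0.0473)² = 0.00224
δa_c/a_c = √(0.0197) = 0.140
a_c = 9.89 m/s^2, so δa_c = 0.140 × 9.89 = 1.39 m/s^2.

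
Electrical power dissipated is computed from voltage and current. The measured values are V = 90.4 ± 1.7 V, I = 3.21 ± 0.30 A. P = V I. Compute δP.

27.7 W

P is a product of powers, so relative uncertainties combine in quadrature:
  (1·δV/V)² = (1×0.0188)² = 0.000354;  (1·δI/I)² = (1×0.0935)² = 0.00873
δP/P = √(0.00909) = 0.0953
P = 290 W, so δP = 0.0953 × 290 = 27.7 W.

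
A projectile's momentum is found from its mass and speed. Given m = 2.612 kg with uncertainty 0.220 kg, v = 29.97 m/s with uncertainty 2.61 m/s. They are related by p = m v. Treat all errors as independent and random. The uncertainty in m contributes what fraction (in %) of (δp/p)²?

48.3%

(δp/p)² = (1·δm/m)² + (1·δv/v)²
  m term: (1×0.0842)² = 0.00709
  v term: (1×0.0871)² = 0.00758
Total = 0.0147. Share from m = 0.00709/0.0147 = 0.483.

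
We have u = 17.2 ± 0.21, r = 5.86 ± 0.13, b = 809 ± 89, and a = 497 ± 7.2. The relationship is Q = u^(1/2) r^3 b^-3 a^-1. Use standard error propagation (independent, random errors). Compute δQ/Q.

0.337

Q is a product of powers, so relative uncertainties combine in quadrature:
  (½·δu/u)² = (0.5×0.0122)² = 3.73e-05;  (3·δr/r)² = (3×0.0222)² = 0.00443;  (-3·δb/b)² = (-3×0.110)² = 0.109;  (-1·δa/a)² = (-1×0.0145)² = 0.000210
δQ/Q = √(0.114) = 0.337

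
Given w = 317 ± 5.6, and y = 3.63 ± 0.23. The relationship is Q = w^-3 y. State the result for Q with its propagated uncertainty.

Products/powers → add relative errors in quadrature, weighted by exponent:
  (-3·δw/w)² = (-3×0.0177)² = 0.00281;  (1·δy/y)² = (1×0.0634)² = 0.00401
δQ/Q = √(0.00682) = 0.0826
Q = 1.14e-07, so δQ = 0.0826 × 1.14e-07 = 9.41e-09.

(1.14 ± 0.0941) × 10^-7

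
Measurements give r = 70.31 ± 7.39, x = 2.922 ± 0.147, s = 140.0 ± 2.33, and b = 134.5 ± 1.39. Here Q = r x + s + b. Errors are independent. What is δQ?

24.1

Let p = r·x = 205.4. δp/p = √((1·δr/r)² + (1·δx/x)²) = √(0.0110 + 0.00253) = 0.117, so δp = 23.9.
Q = p + s + b: δQ = √(δp² + δs² + δb²) = √(573 + 5.43 + 1.93) = 24.1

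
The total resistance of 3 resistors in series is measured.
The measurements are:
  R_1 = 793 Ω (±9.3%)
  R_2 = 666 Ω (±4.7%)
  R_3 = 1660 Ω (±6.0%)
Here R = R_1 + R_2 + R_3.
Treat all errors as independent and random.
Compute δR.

128 Ω

Each term contributes (cᵢ δxᵢ)² to (δR)²:
  (δR_1)² = 5440;  (δR_2)² = 980;  (δR_3)² = 9920
δR = √(16300) = 128 Ω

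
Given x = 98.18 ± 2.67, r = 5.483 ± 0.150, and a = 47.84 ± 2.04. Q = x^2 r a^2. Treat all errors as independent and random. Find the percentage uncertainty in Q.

Relative error in a monomial: (δQ/Q)² = Σ (nᵢ · δxᵢ/xᵢ)².
  (2·δx/x)² = (2×0.0272)² = 0.00296;  (1·δr/r)² = (1×0.0274)² = 0.000748;  (2·δa/a)² = (2×0.0426)² = 0.00727
δQ/Q = √(0.0110) = 0.105

10.5%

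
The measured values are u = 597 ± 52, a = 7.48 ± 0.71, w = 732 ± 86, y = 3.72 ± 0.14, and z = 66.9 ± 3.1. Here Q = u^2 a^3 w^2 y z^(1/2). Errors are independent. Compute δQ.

Relative error in a monomial: (δQ/Q)² = Σ (nᵢ · δxᵢ/xᵢ)².
  (2·δu/u)² = (2×0.0871)² = 0.0303;  (3·δa/a)² = (3×0.0949)² = 0.0811;  (2·δw/w)² = (2×0.117)² = 0.0552;  (1·δy/y)² = (1×0.0376)² = 0.00142;  (½·δz/z)² = (0.5×0.0463)² = 0.000537
δQ/Q = √(0.169) = 0.411
Q = 2.43e+15, so δQ = 0.411 × 2.43e+15 = 9.99e+14.

9.99e+14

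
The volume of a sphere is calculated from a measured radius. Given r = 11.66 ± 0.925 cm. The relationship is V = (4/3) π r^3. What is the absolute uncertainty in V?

1580 cm^3

V ∝ r^3, so δV/V = |3| · δr/r = 3 × 0.0793 = 0.238.
V = 6640 cm^3, so δV = 0.238 × 6640 = 1580 cm^3.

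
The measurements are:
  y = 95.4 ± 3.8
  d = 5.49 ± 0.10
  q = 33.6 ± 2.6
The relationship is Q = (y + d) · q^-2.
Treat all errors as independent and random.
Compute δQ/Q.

Let u = y + d = 101. δu = √(δy² + δd²) = √(14.4 + 0.0100) = 3.80, so δu/u = 0.0377.
Q is then a monomial in u, q:
δQ/Q = √((δu/u)² + (-2·δq/q)²) = √(0.00142 + 0.0240) = 0.159

0.159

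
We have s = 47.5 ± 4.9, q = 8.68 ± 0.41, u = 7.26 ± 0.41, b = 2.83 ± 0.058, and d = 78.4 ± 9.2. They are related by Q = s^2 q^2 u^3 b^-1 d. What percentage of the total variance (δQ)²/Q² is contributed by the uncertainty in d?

14.6%

(δQ/Q)² = (2·δs/s)² + (2·δq/q)² + (3·δu/u)² + (-1·δb/b)² + (1·δd/d)²
  s term: (2×0.103)² = 0.0426
  q term: (2×0.0472)² = 0.00892
  u term: (3×0.0565)² = 0.0287
  b term: (-1×0.0205)² = 0.000420
  d term: (1×0.117)² = 0.0138
Total = 0.0944. Share from d = 0.0138/0.0944 = 0.146.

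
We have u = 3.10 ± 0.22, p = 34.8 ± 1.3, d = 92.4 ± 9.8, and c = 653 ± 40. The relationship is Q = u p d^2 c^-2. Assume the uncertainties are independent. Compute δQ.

0.557

Products/powers → add relative errors in quadrature, weighted by exponent:
  (1·δu/u)² = (1×0.0710)² = 0.00504;  (1·δp/p)² = (1×0.0374)² = 0.00140;  (2·δd/d)² = (2×0.106)² = 0.0450;  (-2·δc/c)² = (-2×0.0613)² = 0.0150
δQ/Q = √(0.0664) = 0.258
Q = 2.16, so δQ = 0.258 × 2.16 = 0.557.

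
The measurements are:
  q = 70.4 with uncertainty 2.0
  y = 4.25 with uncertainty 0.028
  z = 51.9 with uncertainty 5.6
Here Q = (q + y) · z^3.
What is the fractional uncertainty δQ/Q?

Let u = q + y = 74.7. δu = √(δq² + δy²) = √(4.00 + 0.000784) = 2.00, so δu/u = 0.0268.
Q is then a monomial in u, z:
δQ/Q = √((δu/u)² + (3·δz/z)²) = √(0.000718 + 0.105) = 0.325

0.325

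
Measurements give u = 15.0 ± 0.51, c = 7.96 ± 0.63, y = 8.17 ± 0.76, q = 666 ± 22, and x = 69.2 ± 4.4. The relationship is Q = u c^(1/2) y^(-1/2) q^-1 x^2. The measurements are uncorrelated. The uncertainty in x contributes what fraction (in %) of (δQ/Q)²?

(δQ/Q)² = (1·δu/u)² + (½·δc/c)² + (−½·δy/y)² + (-1·δq/q)² + (2·δx/x)²
  u term: (1×0.0340)² = 0.00116
  c term: (0.5×0.0791)² = 0.00157
  y term: (-0.5×0.0930)² = 0.00216
  q term: (-1×0.0330)² = 0.00109
  x term: (2×0.0636)² = 0.0162
Total = 0.0221. Share from x = 0.0162/0.0221 = 0.730.

73.0%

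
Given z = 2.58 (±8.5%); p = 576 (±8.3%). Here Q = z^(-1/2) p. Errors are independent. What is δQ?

33.4

Q is a product of powers, so relative uncertainties combine in quadrature:
  (−½·δz/z)² = (-0.5×0.0850)² = 0.00181;  (1·δp/p)² = (1×0.0830)² = 0.00689
δQ/Q = √(0.00870) = 0.0932
Q = 359, so δQ = 0.0932 × 359 = 33.4.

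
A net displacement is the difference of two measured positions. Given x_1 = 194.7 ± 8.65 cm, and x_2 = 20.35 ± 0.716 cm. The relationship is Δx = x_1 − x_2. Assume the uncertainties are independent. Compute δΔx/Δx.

Absolute uncertainties add in quadrature for a linear combination:
  (δx_1)² = 74.8;  (δx_2)² = 0.513
δΔx = √(75.3) = 8.68 cm
Δx = 174.3 cm, so δΔx/Δx = 8.68/174.3 = 0.0498.

0.0498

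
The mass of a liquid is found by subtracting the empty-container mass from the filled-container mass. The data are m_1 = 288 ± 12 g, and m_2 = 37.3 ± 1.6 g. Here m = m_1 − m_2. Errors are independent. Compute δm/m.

Absolute uncertainties add in quadrature for a linear combination:
  (δm_1)² = 144;  (δm_2)² = 2.56
δm = √(147) = 12.1 g
m = 251 g, so δm/m = 12.1/251 = 0.0483.

0.0483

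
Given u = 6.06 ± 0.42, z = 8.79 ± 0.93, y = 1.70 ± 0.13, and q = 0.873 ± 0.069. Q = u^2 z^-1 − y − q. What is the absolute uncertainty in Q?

Let p = u^2·z^-1 = 4.18. δp/p = √((2·δu/u)² + (-1·δz/z)²) = √(0.0192 + 0.0112) = 0.174, so δp = 0.729.
Q = p − y − q: δQ = √(δp² + δy² + δq²) = √(0.531 + 0.0169 + 0.00476) = 0.743

0.743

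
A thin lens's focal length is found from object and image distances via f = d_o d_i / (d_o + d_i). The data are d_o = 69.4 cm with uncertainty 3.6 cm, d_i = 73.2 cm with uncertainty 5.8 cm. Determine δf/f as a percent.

∂f/∂d_o = (d_i/(d_o+d_i))² = 0.264;  ∂f/∂d_i = (d_o/(d_o+d_i))² = 0.237
δf = √((∂f/∂d_o · δd_o)² + (∂f/∂d_i · δd_i)²) = √(0.900 + 1.89) = 1.67 cm
f = 35.6 cm, so δf/f = 1.67/35.6 = 0.0469.

4.69%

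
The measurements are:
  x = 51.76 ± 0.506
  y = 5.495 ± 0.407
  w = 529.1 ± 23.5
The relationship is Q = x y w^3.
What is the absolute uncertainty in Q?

6.44e+09

Relative error in a monomial: (δQ/Q)² = Σ (nᵢ · δxᵢ/xᵢ)².
  (1·δx/x)² = (1×0.00978)² = 9.56e-05;  (1·δy/y)² = (1×0.0741)² = 0.00549;  (3·δw/w)² = (3×0.0444)² = 0.0178
δQ/Q = √(0.0233) = 0.153
Q = 4.213e+10, so δQ = 0.153 × 4.213e+10 = 6.44e+09.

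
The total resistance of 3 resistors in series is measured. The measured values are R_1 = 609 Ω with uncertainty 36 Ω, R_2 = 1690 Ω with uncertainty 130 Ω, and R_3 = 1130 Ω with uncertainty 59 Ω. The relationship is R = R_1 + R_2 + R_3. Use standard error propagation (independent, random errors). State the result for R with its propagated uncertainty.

3430 ± 147 Ω

R is a linear combination, so absolute uncertainties add in quadrature:
  (δR_1)² = 1300;  (δR_2)² = 16900;  (δR_3)² = 3480
δR = √(21700) = 147 Ω
R = 3430 Ω.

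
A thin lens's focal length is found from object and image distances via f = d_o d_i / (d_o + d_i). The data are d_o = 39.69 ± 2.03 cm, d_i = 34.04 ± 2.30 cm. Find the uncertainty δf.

0.795 cm

∂f/∂d_o = (d_i/(d_o+d_i))² = 0.213;  ∂f/∂d_i = (d_o/(d_o+d_i))² = 0.290
δf = √((∂f/∂d_o · δd_o)² + (∂f/∂d_i · δd_i)²) = √(0.187 + 0.444) = 0.795 cm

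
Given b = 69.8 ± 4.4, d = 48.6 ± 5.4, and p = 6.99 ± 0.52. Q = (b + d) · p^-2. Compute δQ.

0.388

Let u = b + d = 118. δu = √(δb² + δd²) = √(19.4 + 29.2) = 6.97, so δu/u = 0.0588.
Q is then a monomial in u, p:
δQ/Q = √((δu/u)² + (-2·δp/p)²) = √(0.00346 + 0.0221) = 0.160
Q = 2.42, so δQ = 0.160 × 2.42 = 0.388.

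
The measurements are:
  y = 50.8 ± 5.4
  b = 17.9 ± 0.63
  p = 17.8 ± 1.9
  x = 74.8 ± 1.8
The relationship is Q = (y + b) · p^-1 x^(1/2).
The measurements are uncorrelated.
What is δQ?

4.45

Let u = y + b = 68.7. δu = √(δy² + δb²) = √(29.2 + 0.397) = 5.44, so δu/u = 0.0791.
Q is then a monomial in u, p, x:
δQ/Q = √((δu/u)² + (-1·δp/p)² + (½·δx/x)²) = √(0.00626 + 0.0114 + 0.000145) = 0.133
Q = 33.4, so δQ = 0.133 × 33.4 = 4.45.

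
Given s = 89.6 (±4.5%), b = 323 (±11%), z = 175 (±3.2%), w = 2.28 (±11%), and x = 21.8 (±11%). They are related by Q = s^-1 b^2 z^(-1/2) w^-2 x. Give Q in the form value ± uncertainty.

Since Q is a product/quotient, work with relative uncertainties:
  (-1·δs/s)² = (-1×0.0450)² = 0.00203;  (2·δb/b)² = (2×0.110)² = 0.0484;  (−½·δz/z)² = (-0.5×0.0320)² = 0.000256;  (-2·δw/w)² = (-2×0.110)² = 0.0484;  (1·δx/x)² = (1×0.110)² = 0.0121
δQ/Q = √(0.111) = 0.333
Q = 369, so δQ = 0.333 × 369 = 123.

369 ± 123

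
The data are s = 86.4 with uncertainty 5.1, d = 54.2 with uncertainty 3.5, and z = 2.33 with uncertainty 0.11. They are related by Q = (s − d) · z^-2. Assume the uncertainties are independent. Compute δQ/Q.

Let u = s − d = 32.2. δu = √(δs² + δd²) = √(26.0 + 12.2) = 6.19, so δu/u = 0.192.
Q is then a monomial in u, z:
δQ/Q = √((δu/u)² + (-2·δz/z)²) = √(0.0369 + 0.00892) = 0.214

0.214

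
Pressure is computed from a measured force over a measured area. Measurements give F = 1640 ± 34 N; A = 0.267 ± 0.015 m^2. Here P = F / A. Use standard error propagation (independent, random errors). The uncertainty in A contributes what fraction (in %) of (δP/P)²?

88.0%

(δP/P)² = (1·δF/F)² + (-1·δA/A)²
  F term: (1×0.0207)² = 0.000430
  A term: (-1×0.0562)² = 0.00316
Total = 0.00359. Share from A = 0.00316/0.00359 = 0.880.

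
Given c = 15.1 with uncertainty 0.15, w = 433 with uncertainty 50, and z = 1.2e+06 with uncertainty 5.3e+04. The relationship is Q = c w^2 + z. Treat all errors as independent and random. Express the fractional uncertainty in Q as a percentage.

16.3%

Let p = c·w^2 = 2.83e+06. δp/p = √((1·δc/c)² + (2·δw/w)²) = √(9.87e-05 + 0.0533) = 0.231, so δp = 6.54e+05.
Q = p + z: δQ = √(δp² + δz²) = √(4.28e+11 + 2.81e+09) = 6.57e+05
Q = 4.03e+06, so δQ/Q = 6.57e+05/4.03e+06 = 0.163.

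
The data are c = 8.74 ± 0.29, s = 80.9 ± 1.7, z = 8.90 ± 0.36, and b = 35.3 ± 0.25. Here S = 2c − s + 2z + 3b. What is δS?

2.08

For a sum/difference, combine absolute errors in quadrature:
  (2·δc)² = 0.336;  (δs)² = 2.89;  (2·δz)² = 0.518;  (3·δb)² = 0.562
δS = √(4.31) = 2.08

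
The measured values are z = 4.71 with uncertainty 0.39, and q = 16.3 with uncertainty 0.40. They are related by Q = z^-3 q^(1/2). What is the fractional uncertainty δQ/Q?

Since Q is a product/quotient, work with relative uncertainties:
  (-3·δz/z)² = (-3×0.0828)² = 0.0617;  (½·δq/q)² = (0.5×0.0245)² = 0.000151
δQ/Q = √(0.0619) = 0.249

0.249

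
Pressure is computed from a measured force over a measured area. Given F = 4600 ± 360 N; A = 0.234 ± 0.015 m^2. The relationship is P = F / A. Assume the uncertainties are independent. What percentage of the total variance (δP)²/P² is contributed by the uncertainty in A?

(δP/P)² = (1·δF/F)² + (-1·δA/A)²
  F term: (1×0.0783)² = 0.00612
  A term: (-1×0.0641)² = 0.00411
Total = 0.0102. Share from A = 0.00411/0.0102 = 0.402.

40.2%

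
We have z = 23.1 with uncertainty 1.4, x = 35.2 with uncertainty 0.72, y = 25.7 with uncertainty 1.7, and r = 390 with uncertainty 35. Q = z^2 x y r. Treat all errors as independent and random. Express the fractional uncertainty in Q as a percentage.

16.6%

For a monomial Q ∝ z^2, x, y, r, fractional errors add in quadrature:
  (2·δz/z)² = (2×0.0606)² = 0.0147;  (1·δx/x)² = (1×0.0205)² = 0.000418;  (1·δy/y)² = (1×0.0661)² = 0.00438;  (1·δr/r)² = (1×0.0897)² = 0.00805
δQ/Q = √(0.0275) = 0.166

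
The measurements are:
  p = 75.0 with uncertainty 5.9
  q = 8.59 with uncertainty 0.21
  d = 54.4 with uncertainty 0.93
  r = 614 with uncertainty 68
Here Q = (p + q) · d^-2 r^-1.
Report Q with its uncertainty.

Let u = p + q = 83.6. δu = √(δp² + δq²) = √(34.8 + 0.0441) = 5.90, so δu/u = 0.0706.
Q is then a monomial in u, d, r:
δQ/Q = √((δu/u)² + (-2·δd/d)² + (-1·δr/r)²) = √(0.00499 + 0.00117 + 0.0123) = 0.136
Q = 4.6e-05, so δQ = 0.136 × 4.6e-05 = 6.24e-06.

(4.60 ± 0.624) × 10^-5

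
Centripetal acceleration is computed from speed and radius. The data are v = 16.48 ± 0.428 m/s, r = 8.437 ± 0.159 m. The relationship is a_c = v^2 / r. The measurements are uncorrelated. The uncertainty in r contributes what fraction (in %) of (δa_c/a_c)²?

(δa_c/a_c)² = (2·δv/v)² + (-1·δr/r)²
  v term: (2×0.0260)² = 0.00270
  r term: (-1×0.0188)² = 0.000355
Total = 0.00305. Share from r = 0.000355/0.00305 = 0.116.

11.6%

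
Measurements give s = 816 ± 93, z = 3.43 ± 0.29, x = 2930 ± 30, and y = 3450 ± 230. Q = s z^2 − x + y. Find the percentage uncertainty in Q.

Let p = s·z^2 = 9600. δp/p = √((1·δs/s)² + (2·δz/z)²) = √(0.0130 + 0.0286) = 0.204, so δp = 1960.
Q = p − x + y: δQ = √(δp² + δx² + δy²) = √(3.83e+06 + 900 + 52900) = 1970
Q = 10100, so δQ/Q = 1970/10100 = 0.195.

19.5%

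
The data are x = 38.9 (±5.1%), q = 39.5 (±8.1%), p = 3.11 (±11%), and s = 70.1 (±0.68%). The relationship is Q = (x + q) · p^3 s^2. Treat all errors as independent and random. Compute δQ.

3.87e+06

Let u = x + q = 78.4. δu = √(δx² + δq²) = √(3.94 + 10.2) = 3.76, so δu/u = 0.0480.
Q is then a monomial in u, p, s:
δQ/Q = √((δu/u)² + (3·δp/p)² + (2·δs/s)²) = √(0.00231 + 0.109 + 0.000185) = 0.334
Q = 1.16e+07, so δQ = 0.334 × 1.16e+07 = 3.87e+06.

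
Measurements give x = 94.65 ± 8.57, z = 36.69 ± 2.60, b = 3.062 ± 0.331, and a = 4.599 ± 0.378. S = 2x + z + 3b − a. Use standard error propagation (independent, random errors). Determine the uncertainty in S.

Absolute uncertainties add in quadrature for a linear combination:
  (2·δx)² = 294;  (δz)² = 6.76;  (3·δb)² = 0.986;  (δa)² = 0.143
δS = √(302) = 17.4

17.4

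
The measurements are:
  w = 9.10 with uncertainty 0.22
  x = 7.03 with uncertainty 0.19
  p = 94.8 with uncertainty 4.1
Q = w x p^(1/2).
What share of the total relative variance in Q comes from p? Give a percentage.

(δQ/Q)² = (1·δw/w)² + (1·δx/x)² + (½·δp/p)²
  w term: (1×0.0242)² = 0.000584
  x term: (1×0.0270)² = 0.000730
  p term: (0.5×0.0432)² = 0.000468
Total = 0.00178. Share from p = 0.000468/0.00178 = 0.262.

26.2%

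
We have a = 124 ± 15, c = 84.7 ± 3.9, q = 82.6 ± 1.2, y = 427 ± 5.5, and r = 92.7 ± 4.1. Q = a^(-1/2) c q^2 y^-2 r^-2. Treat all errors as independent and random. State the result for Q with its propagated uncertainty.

Relative error in a monomial: (δQ/Q)² = Σ (nᵢ · δxᵢ/xᵢ)².
  (−½·δa/a)² = (-0.5×0.121)² = 0.00366;  (1·δc/c)² = (1×0.0460)² = 0.00212;  (2·δq/q)² = (2×0.0145)² = 0.000844;  (-2·δy/y)² = (-2×0.0129)² = 0.000664;  (-2·δr/r)² = (-2×0.0442)² = 0.00782
δQ/Q = √(0.0151) = 0.123
Q = 3.31e-05, so δQ = 0.123 × 3.31e-05 = 4.07e-06.

(3.31 ± 0.407) × 10^-5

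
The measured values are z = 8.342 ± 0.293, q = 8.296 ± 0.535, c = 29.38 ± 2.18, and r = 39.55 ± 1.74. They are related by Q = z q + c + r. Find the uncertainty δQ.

5.80

Let p = z·q = 69.21. δp/p = √((1·δz/z)² + (1·δq/q)²) = √(0.00123 + 0.00416) = 0.0734, so δp = 5.08.
Q = p + c + r: δQ = √(δp² + δc² + δr²) = √(25.8 + 4.75 + 3.03) = 5.80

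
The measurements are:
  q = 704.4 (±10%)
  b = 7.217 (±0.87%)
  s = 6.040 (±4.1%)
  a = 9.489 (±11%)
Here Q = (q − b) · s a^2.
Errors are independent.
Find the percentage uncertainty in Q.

24.6%

Let u = q − b = 697.2. δu = √(δq² + δb²) = √(4960 + 0.00394) = 70.4, so δu/u = 0.101.
Q is then a monomial in u, s, a:
δQ/Q = √((δu/u)² + (1·δs/s)² + (2·δa/a)²) = √(0.0102 + 0.00168 + 0.0484) = 0.246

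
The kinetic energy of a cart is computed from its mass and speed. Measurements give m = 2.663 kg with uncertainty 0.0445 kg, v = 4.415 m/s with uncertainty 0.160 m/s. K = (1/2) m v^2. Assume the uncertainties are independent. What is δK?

1.93 J

Each factor contributes (exponent × relative error)² to (δK/K)²:
  (1·δm/m)² = (1×0.0167)² = 0.000279;  (2·δv/v)² = (2×0.0362)² = 0.00525
δK/K = √(0.00553) = 0.0744
K = 25.95 J, so δK = 0.0744 × 25.95 = 1.93 J.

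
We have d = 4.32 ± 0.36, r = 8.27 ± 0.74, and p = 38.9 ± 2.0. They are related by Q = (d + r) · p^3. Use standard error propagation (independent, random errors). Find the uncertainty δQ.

1.24e+05

Let u = d + r = 12.6. δu = √(δd² + δr²) = √(0.130 + 0.548) = 0.823, so δu/u = 0.0654.
Q is then a monomial in u, p:
δQ/Q = √((δu/u)² + (3·δp/p)²) = √(0.00427 + 0.0238) = 0.168
Q = 7.41e+05, so δQ = 0.168 × 7.41e+05 = 1.24e+05.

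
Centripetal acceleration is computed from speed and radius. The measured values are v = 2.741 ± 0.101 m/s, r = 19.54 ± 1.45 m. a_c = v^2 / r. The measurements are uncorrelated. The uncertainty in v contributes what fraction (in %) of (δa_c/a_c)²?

(δa_c/a_c)² = (2·δv/v)² + (-1·δr/r)²
  v term: (2×0.0368)² = 0.00543
  r term: (-1×0.0742)² = 0.00551
Total = 0.0109. Share from v = 0.00543/0.0109 = 0.497.

49.7%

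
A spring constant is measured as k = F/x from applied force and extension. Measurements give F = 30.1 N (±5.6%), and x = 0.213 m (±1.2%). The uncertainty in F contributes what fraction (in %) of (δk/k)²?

(δk/k)² = (1·δF/F)² + (-1·δx/x)²
  F term: (1×0.0560)² = 0.00314
  x term: (-1×0.0120)² = 0.000144
Total = 0.00328. Share from F = 0.00314/0.00328 = 0.956.

95.6%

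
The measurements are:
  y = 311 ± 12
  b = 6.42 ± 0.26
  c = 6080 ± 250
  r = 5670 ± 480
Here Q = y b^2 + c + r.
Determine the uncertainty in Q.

1270

Let p = y·b^2 = 12800. δp/p = √((1·δy/y)² + (2·δb/b)²) = √(0.00149 + 0.00656) = 0.0897, so δp = 1150.
Q = p + c + r: δQ = √(δp² + δc² + δr²) = √(1.32e+06 + 62500 + 2.3e+05) = 1270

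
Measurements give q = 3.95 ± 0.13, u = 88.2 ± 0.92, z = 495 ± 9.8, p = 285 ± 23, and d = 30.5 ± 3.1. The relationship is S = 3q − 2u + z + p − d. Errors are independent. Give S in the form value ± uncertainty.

585 ± 25.3

Sums and differences: (δS)² = Σ (cᵢ δxᵢ)².
  (3·δq)² = 0.152;  (2·δu)² = 3.39;  (δz)² = 96.0;  (δp)² = 529;  (δd)² = 9.61
δS = √(638) = 25.3
S = 585.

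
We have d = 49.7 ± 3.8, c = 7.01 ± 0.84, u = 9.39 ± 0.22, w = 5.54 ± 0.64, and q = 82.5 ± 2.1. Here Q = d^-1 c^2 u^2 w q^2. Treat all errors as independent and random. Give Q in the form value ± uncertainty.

(3.29 ± 0.938) × 10^6

Q is a product of powers, so relative uncertainties combine in quadrature:
  (-1·δd/d)² = (-1×0.0765)² = 0.00585;  (2·δc/c)² = (2×0.120)² = 0.0574;  (2·δu/u)² = (2×0.0234)² = 0.00220;  (1·δw/w)² = (1×0.116)² = 0.0133;  (2·δq/q)² = (2×0.0255)² = 0.00259
δQ/Q = √(0.0814) = 0.285
Q = 3.29e+06, so δQ = 0.285 × 3.29e+06 = 9.38e+05.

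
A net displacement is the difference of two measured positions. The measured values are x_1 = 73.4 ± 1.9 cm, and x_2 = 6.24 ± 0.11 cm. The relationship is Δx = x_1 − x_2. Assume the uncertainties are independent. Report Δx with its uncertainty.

67.2 ± 1.90 cm

Sums and differences: (δΔx)² = Σ (cᵢ δxᵢ)².
  (δx_1)² = 3.61;  (δx_2)² = 0.0121
δΔx = √(3.62) = 1.90 cm
Δx = 67.2 cm.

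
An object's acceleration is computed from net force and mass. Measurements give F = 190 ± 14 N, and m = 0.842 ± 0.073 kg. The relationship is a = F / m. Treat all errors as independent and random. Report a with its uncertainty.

226 ± 25.7 m/s^2

Each factor contributes (exponent × relative error)² to (δa/a)²:
  (1·δF/F)² = (1×0.0737)² = 0.00543;  (-1·δm/m)² = (-1×0.0867)² = 0.00752
δa/a = √(0.0129) = 0.114
a = 226 m/s^2, so δa = 0.114 × 226 = 25.7 m/s^2.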